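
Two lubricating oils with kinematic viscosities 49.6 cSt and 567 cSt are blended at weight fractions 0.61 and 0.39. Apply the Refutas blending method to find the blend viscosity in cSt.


Refutas method: VBN_i = 14.534*ln(ln(visc_i + 0.8)) + 10.975, blended linearly by mass fraction; since VBN is linear in VBI_i = ln(ln(visc_i + 0.8)) and the fractions sum to 1, blend VBI directly: visc = exp(exp(VBI_blend)) - 0.8
VBI_1 = ln(ln(49.6 + 0.8)) = 1.36609
VBI_2 = ln(ln(567 + 0.8)) = 1.84716
VBI_blend = 0.61 * 1.36609 + 0.39 * 1.84716 = 1.55371
visc_blend = exp(exp(1.55371)) - 0.8 = 112.4

112.4 cSt


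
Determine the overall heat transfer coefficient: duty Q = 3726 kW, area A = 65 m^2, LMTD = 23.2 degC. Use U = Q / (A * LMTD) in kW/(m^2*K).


From Q = U*A*LMTD, U = Q / (A * LMTD)
U = 3726 / (65 * 23.2) = 3726 / 1508 = 2.471

2.471 kW/(m^2*K)


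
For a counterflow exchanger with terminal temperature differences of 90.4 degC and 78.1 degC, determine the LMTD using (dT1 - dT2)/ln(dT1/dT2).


LMTD = (dT1 - dT2) / ln(dT1/dT2)
= (90.4 - 78.1) / ln(90.4 / 78.1) = 12.3 / 0.146254 = 84.10

84.10 degC


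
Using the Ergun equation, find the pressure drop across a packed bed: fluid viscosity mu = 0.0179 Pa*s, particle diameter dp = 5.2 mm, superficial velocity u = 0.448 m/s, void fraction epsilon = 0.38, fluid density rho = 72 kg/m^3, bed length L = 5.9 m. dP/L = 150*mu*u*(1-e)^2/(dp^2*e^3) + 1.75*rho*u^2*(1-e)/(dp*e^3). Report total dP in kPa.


dp = 5.2 mm = 0.0052 m
Viscous term = 150*0.0179*0.448*(1-0.38)^2 / (0.0052^2*0.38^3) = 311636
Inertial term = 1.75*72*0.448^2*(1-0.38) / (0.0052*0.38^3) = 54949.5
dP/L = 311636 + 54949.5 = 366586 Pa/m
dP = 366586 * 5.9 / 1000 = 2163 kPa

2163 kPa


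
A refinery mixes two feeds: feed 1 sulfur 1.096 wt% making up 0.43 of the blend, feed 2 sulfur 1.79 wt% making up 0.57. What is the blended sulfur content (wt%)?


Linear sulfur blending: S_blend = x1*S1 + x2*S2
Contribution 1: 0.43 * 1.096 = 0.47128 wt%
Contribution 2: 0.57 * 1.79 = 1.0203 wt%
S_blend = 0.47128 + 1.0203 = 1.49158

1.49158 wt%


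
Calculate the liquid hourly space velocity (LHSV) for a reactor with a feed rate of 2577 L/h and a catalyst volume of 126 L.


LHSV = volumetric feed rate / catalyst volume
= 2577 L/h / 126 L
= 20.45 h^-1

20.45 h^-1


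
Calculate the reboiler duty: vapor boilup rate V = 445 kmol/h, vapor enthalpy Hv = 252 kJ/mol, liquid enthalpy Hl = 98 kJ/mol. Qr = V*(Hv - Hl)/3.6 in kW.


Qr = 445 * (252 - 98) / 3.6 = 445 * 154 / 3.6 = 19040

19040 kW


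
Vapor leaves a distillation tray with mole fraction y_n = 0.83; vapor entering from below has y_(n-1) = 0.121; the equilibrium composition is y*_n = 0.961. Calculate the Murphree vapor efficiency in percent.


Murphree vapor efficiency: EMV = (y_n - y_(n-1)) / (y*_n - y_(n-1)) * 100
EMV = (0.83 - 0.121) / (0.961 - 0.121) * 100 = 0.709 / 0.84 * 100 = 84.40

84.40 %


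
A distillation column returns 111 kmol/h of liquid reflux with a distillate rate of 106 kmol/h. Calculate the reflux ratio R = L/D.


Reflux ratio definition: R = L / D (liquid returned / distillate withdrawn)
L = 111 kmol/h, D = 106 kmol/h
R = 111 / 106 = 1.047

1.047


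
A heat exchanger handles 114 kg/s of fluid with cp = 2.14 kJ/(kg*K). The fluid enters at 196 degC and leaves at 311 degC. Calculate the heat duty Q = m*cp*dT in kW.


Q = m_dot * cp * delta_T
delta_T = 311 - 196 = 115 K
Q = 114 * 2.14 * 115
= 243.96 * 115
= 28055.4 kW

28055.4 kW


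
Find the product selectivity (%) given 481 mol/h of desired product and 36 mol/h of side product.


Selectivity = desired / (desired + undesired) * 100
Total products = 481 + 36 = 517 mol/h
S = 481 / 517 * 100
= 0.9304 * 100
= 93.04 %

93.04 %


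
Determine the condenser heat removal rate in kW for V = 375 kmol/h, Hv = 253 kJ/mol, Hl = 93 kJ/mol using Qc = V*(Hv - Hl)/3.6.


Qc = 375 * (253 - 93) / 3.6 = 375 * 160 / 3.6 = 16670

16670 kW


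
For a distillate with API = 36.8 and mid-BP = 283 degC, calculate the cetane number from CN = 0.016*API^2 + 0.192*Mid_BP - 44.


CN = 0.016 * 36.8^2 + 0.192 * 283 - 44
CN = 21.66784 + 54.336 - 44 = 32.00384

32.00384


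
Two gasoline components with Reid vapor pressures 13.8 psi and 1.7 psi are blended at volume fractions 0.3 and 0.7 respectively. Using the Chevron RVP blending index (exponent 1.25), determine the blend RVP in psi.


Chevron index: RVP_blend = (sum xi*RVPi^1.25)^(1/1.25)
RVP^1.25 terms: 0.3 * 13.8^1.25 + 0.7 * 1.7^1.25 = 9.33821
RVP_blend = 9.33821^(1/1.25) = 5.973

5.973 psi


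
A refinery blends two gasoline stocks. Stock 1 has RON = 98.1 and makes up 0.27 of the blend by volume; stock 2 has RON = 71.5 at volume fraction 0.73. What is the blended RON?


Linear blending: RON_blend = sum(vi * RONi)
Contribution 1: 0.27 * 98.1 = 26.487
Contribution 2: 0.73 * 71.5 = 52.195
RON_blend = 26.487 + 52.195 = 78.682

78.682


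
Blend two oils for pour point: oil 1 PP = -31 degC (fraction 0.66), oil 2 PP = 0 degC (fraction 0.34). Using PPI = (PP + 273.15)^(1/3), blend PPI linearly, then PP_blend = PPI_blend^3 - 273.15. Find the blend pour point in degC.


PPI_1 = (-31 + 273.15)^(1/3) = 6.232967
PPI_2 = (0 + 273.15)^(1/3) = 6.488342
PPI_blend = 0.66 * 6.232967 + 0.34 * 6.488342 = 6.319795
PP_blend = 6.319795^3 - 273.15 = 252.4114 - 273.15 = -20.74

-20.74 degC


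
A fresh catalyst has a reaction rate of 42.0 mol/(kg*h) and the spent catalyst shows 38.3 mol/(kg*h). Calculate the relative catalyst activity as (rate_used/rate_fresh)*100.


Activity (%) = (rate_used / rate_fresh) * 100
rate_used = 38.3, rate_fresh = 42.0
= (38.3 / 42.0) * 100
= 0.9119 * 100 = 91.19

91.19 %


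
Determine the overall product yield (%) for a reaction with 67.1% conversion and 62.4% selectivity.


Overall yield = conversion (%) * selectivity (%) / 100
Conversion = 67.1%, Selectivity = 62.4%
Y = 67.1 * 62.4 / 100
= 41.8704 %

41.8704 %


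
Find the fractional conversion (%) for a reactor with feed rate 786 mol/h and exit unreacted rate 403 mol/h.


X = (F_in - F_out) / F_in * 100
Moles reacted = 786 - 403 = 383
X = 383 / 786 * 100
= 0.4873 * 100
= 48.73 %

48.73 %


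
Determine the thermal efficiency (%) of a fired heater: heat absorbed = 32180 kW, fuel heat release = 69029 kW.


Furnace efficiency = Q_absorbed / Q_fuel * 100
= 32180 / 69029 * 100 = 46.62

46.62 %


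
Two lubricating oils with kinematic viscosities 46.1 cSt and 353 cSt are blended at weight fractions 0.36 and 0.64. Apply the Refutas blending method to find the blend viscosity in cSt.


Refutas method: VBN_i = 14.534*ln(ln(visc_i + 0.8)) + 10.975, blended linearly by mass fraction; since VBN is linear in VBI_i = ln(ln(visc_i + 0.8)) and the fractions sum to 1, blend VBI directly: visc = exp(exp(VBI_blend)) - 0.8
VBI_1 = ln(ln(46.1 + 0.8)) = 1.34756
VBI_2 = ln(ln(353 + 0.8)) = 1.76964
VBI_blend = 0.36 * 1.34756 + 0.64 * 1.76964 = 1.61769
visc_blend = exp(exp(1.61769)) - 0.8 = 153.9

153.9 cSt


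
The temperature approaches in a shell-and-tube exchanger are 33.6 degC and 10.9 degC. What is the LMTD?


LMTD = (dT1 - dT2) / ln(dT1/dT2)
= (33.6 - 10.9) / ln(33.6 / 10.9) = 22.7 / 1.12576 = 20.16

20.16 degC


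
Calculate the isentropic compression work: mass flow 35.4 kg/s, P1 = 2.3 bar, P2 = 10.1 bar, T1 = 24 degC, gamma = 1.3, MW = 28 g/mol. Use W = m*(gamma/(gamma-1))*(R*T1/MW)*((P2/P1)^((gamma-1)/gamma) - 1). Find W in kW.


Isentropic work: W = m*(gamma/(gamma-1))*(R*T1/MW)*((P2/P1)^((gamma-1)/gamma) - 1)
T1 = 24 + 273.15 = 297.15 K
Pressure ratio = 10.1 / 2.3 = 4.3913
Exponent = (1.3 - 1)/1.3 = 0.230769
(P2/P1)^exp - 1 = 4.3913^0.230769 - 1 = 0.406989
W = 35.4 * 1.3 / 0.3 * 8.314 * 297.15 / 28 * 0.406989 = 5509

5509 kW


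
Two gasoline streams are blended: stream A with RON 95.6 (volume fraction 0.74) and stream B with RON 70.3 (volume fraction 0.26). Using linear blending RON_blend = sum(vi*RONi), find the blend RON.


Linear blending: RON_blend = sum(vi * RONi)
Contribution 1: 0.74 * 95.6 = 70.744
Contribution 2: 0.26 * 70.3 = 18.278
RON_blend = 70.744 + 18.278 = 89.022

89.022


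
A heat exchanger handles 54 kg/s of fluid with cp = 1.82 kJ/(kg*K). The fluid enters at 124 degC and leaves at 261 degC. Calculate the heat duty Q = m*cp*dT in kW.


Q = m_dot * cp * delta_T
delta_T = 261 - 124 = 137 K
Q = 54 * 1.82 * 137
= 98.28 * 137
= 13464.36 kW

13464.36 kW


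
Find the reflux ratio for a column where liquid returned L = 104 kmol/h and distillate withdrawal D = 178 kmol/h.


Reflux ratio definition: R = L / D (liquid returned / distillate withdrawn)
L = 104 kmol/h, D = 178 kmol/h
R = 104 / 178 = 0.5843

0.5843


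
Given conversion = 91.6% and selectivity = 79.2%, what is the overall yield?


Overall yield = conversion (%) * selectivity (%) / 100
Conversion = 91.6%, Selectivity = 79.2%
Y = 91.6 * 79.2 / 100
= 72.5472 %

72.5472 %


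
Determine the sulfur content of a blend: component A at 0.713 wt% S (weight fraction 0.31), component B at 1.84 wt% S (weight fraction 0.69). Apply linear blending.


Linear sulfur blending: S_blend = x1*S1 + x2*S2
Contribution 1: 0.31 * 0.713 = 0.22103 wt%
Contribution 2: 0.69 * 1.84 = 1.2696 wt%
S_blend = 0.22103 + 1.2696 = 1.49063

1.49063 wt%


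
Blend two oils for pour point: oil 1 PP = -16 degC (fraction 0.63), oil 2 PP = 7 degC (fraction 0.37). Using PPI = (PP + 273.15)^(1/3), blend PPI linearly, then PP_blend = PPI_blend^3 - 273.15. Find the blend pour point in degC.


PPI_1 = (-16 + 273.15)^(1/3) = 6.359098
PPI_2 = (7 + 273.15)^(1/3) = 6.543301
PPI_blend = 0.63 * 6.359098 + 0.37 * 6.543301 = 6.427253
PP_blend = 6.427253^3 - 273.15 = 265.5071 - 273.15 = -7.64

-7.64 degC


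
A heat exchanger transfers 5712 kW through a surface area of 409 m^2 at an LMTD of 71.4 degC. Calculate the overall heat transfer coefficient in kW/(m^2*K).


From Q = U*A*LMTD, U = Q / (A * LMTD)
U = 5712 / (409 * 71.4) = 5712 / 29202.6 = 0.1956

0.1956 kW/(m^2*K)


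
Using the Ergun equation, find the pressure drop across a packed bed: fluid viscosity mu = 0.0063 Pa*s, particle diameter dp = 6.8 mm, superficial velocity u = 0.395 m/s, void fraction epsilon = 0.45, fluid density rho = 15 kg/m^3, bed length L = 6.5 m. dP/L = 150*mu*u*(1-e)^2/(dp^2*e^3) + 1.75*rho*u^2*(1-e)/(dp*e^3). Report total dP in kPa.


dp = 6.8 mm = 0.0068 m
Viscous term = 150*0.0063*0.395*(1-0.45)^2 / (0.0068^2*0.45^3) = 26797.8
Inertial term = 1.75*15*0.395^2*(1-0.45) / (0.0068*0.45^3) = 3635.3
dP/L = 26797.8 + 3635.3 = 30433.1 Pa/m
dP = 30433.1 * 6.5 / 1000 = 197.8 kPa

197.8 kPa


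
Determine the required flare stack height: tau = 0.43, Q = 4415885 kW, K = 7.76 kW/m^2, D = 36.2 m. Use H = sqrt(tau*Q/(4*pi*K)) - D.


tau*Q/(4*pi*K) = 0.43 * 4415885 / (4 * pi * 7.76) = 19472.2
sqrt(19472.2) = 139.543
H = 139.543 - 36.2 = 103.3

103.3 m


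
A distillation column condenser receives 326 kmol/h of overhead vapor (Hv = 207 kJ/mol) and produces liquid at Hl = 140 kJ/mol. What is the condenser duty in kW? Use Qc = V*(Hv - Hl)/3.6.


Qc = 326 * (207 - 140) / 3.6 = 326 * 67 / 3.6 = 6067

6067 kW


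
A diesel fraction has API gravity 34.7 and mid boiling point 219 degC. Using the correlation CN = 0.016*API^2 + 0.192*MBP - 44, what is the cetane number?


CN = 0.016 * 34.7^2 + 0.192 * 219 - 44
CN = 19.26544 + 42.048 - 44 = 17.31344

17.31344


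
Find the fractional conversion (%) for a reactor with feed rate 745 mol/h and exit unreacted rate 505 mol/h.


X = (F_in - F_out) / F_in * 100
Moles reacted = 745 - 505 = 240
X = 240 / 745 * 100
= 0.3221 * 100
= 32.21 %

32.21 %


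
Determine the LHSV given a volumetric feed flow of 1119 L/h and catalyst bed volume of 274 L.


LHSV = volumetric feed rate / catalyst volume
= 1119 L/h / 274 L
= 4.084 h^-1

4.084 h^-1


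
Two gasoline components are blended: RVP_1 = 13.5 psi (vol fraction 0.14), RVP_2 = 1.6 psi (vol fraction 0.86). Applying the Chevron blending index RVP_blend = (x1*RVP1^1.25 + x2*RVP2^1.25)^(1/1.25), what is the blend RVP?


Chevron index: RVP_blend = (sum xi*RVPi^1.25)^(1/1.25)
RVP^1.25 terms: 0.14 * 13.5^1.25 + 0.86 * 1.6^1.25 = 5.17037
RVP_blend = 5.17037^(1/1.25) = 3.722

3.722 psi


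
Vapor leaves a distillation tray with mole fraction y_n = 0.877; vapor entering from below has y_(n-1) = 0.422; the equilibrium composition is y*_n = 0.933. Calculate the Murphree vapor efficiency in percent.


Murphree vapor efficiency: EMV = (y_n - y_(n-1)) / (y*_n - y_(n-1)) * 100
EMV = (0.877 - 0.422) / (0.933 - 0.422) * 100 = 0.455 / 0.511 * 100 = 89.04

89.04 %


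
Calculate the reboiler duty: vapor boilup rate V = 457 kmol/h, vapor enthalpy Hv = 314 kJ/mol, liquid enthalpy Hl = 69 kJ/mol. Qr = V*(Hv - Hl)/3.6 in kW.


Qr = 457 * (314 - 69) / 3.6 = 457 * 245 / 3.6 = 31100

31100 kW


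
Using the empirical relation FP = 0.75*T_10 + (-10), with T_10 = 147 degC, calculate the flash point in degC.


FP = 0.75 * 147 + (-10) = 100.25

100.25 degC


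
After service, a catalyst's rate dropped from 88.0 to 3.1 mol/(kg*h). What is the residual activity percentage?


Activity (%) = (rate_used / rate_fresh) * 100
rate_used = 3.1, rate_fresh = 88.0
= (3.1 / 88.0) * 100
= 0.03523 * 100 = 3.523

3.523 %


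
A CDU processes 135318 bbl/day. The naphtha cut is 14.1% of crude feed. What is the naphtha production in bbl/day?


Crude throughput = 135318 bbl/day
Fraction yield = 14.1%
yield = throughput * fraction / 100
yield = 135318 * 14.1 / 100 = 19079.838

19079.838 bbl/day


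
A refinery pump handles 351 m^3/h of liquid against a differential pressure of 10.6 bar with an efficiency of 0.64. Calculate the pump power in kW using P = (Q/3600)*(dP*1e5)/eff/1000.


Q = 351 / 3600 = 0.0975 m^3/s
P = 0.0975 * (10.6 * 1e5) / 0.64 / 1000 = 161.5

161.5 kW


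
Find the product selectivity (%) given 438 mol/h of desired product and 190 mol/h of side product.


Selectivity = desired / (desired + undesired) * 100
Total products = 438 + 190 = 628 mol/h
S = 438 / 628 * 100
= 0.6975 * 100
= 69.75 %

69.75 %


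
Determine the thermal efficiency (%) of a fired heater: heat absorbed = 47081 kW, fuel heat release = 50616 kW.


Furnace efficiency = Q_absorbed / Q_fuel * 100
= 47081 / 50616 * 100 = 93.02

93.02 %


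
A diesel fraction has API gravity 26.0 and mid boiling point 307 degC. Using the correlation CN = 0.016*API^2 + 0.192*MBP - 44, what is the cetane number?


CN = 0.016 * 26.0^2 + 0.192 * 307 - 44
CN = 10.816 + 58.944 - 44 = 25.76

25.76


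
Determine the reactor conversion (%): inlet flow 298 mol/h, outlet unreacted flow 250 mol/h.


X = (F_in - F_out) / F_in * 100
Moles reacted = 298 - 250 = 48
X = 48 / 298 * 100
= 0.1611 * 100
= 16.11 %

16.11 %


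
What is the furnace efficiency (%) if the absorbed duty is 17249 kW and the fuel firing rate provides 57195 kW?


Furnace efficiency = Q_absorbed / Q_fuel * 100
= 17249 / 57195 * 100 = 30.16

30.16 %


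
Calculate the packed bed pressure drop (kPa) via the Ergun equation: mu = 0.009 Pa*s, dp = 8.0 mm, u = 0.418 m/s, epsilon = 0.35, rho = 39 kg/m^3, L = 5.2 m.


dp = 8.0 mm = 0.008 m
Viscous term = 150*0.009*0.418*(1-0.35)^2 / (0.008^2*0.35^3) = 86886.6
Inertial term = 1.75*39*0.418^2*(1-0.35) / (0.008*0.35^3) = 22598.2
dP/L = 86886.6 + 22598.2 = 109485 Pa/m
dP = 109485 * 5.2 / 1000 = 569.3 kPa

569.3 kPa


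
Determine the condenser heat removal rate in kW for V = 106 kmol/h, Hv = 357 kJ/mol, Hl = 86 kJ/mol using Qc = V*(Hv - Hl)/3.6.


Qc = 106 * (357 - 86) / 3.6 = 106 * 271 / 3.6 = 7979

7979 kW


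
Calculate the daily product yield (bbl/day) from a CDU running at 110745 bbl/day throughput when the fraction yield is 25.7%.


Crude throughput = 110745 bbl/day
Fraction yield = 25.7%
yield = throughput * fraction / 100
yield = 110745 * 25.7 / 100 = 28461.465

28461.465 bbl/day


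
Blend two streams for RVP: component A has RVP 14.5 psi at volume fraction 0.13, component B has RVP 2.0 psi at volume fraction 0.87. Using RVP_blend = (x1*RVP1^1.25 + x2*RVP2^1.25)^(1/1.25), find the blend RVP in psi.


Chevron index: RVP_blend = (sum xi*RVPi^1.25)^(1/1.25)
RVP^1.25 terms: 0.13 * 14.5^1.25 + 0.87 * 2.0^1.25 = 5.74757
RVP_blend = 5.74757^(1/1.25) = 4.051

4.051 psi


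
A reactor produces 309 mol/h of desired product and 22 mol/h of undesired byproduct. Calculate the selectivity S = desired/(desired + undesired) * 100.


Selectivity = desired / (desired + undesired) * 100
Total products = 309 + 22 = 331 mol/h
S = 309 / 331 * 100
= 0.9335 * 100
= 93.35 %

93.35 %


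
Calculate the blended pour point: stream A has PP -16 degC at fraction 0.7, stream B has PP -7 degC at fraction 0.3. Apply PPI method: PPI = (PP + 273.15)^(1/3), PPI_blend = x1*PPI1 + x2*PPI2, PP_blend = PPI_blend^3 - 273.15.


PPI_1 = (-16 + 273.15)^(1/3) = 6.359098
PPI_2 = (-7 + 273.15)^(1/3) = 6.432436
PPI_blend = 0.7 * 6.359098 + 0.3 * 6.432436 = 6.381099
PP_blend = 6.381099^3 - 273.15 = 259.8283 - 273.15 = -13.32

-13.32 degC


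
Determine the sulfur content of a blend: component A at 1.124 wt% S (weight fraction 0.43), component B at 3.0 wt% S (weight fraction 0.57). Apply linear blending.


Linear sulfur blending: S_blend = x1*S1 + x2*S2
Contribution 1: 0.43 * 1.124 = 0.48332 wt%
Contribution 2: 0.57 * 3.0 = 1.71 wt%
S_blend = 0.48332 + 1.71 = 2.19332

2.19332 wt%


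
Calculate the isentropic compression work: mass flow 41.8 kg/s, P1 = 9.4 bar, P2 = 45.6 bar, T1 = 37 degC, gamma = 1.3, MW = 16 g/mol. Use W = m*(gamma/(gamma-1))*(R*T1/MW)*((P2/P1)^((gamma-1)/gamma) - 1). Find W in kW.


Isentropic work: W = m*(gamma/(gamma-1))*(R*T1/MW)*((P2/P1)^((gamma-1)/gamma) - 1)
T1 = 37 + 273.15 = 310.15 K
Pressure ratio = 45.6 / 9.4 = 4.85106
Exponent = (1.3 - 1)/1.3 = 0.230769
(P2/P1)^exp - 1 = 4.85106^0.230769 - 1 = 0.439693
W = 41.8 * 1.3 / 0.3 * 8.314 * 310.15 / 16 * 0.439693 = 12840

12840 kW


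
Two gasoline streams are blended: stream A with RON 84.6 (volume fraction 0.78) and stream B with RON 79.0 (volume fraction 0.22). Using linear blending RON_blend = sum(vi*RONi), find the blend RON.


Linear blending: RON_blend = sum(vi * RONi)
Contribution 1: 0.78 * 84.6 = 65.988
Contribution 2: 0.22 * 79.0 = 17.38
RON_blend = 65.988 + 17.38 = 83.368

83.368


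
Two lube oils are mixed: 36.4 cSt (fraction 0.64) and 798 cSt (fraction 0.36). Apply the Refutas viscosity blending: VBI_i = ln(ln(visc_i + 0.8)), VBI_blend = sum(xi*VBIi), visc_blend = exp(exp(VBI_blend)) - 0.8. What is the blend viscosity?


Refutas method: VBN_i = 14.534*ln(ln(visc_i + 0.8)) + 10.975, blended linearly by mass fraction; since VBN is linear in VBI_i = ln(ln(visc_i + 0.8)) and the fractions sum to 1, blend VBI directly: visc = exp(exp(VBI_blend)) - 0.8
VBI_1 = ln(ln(36.4 + 0.8)) = 1.28545
VBI_2 = ln(ln(798 + 0.8)) = 1.89958
VBI_blend = 0.64 * 1.28545 + 0.36 * 1.89958 = 1.50654
visc_blend = exp(exp(1.50654)) - 0.8 = 90.22

90.22 cSt


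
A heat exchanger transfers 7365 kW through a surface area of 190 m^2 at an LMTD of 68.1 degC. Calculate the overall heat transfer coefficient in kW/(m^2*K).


From Q = U*A*LMTD, U = Q / (A * LMTD)
U = 7365 / (190 * 68.1) = 7365 / 12939 = 0.5692

0.5692 kW/(m^2*K)


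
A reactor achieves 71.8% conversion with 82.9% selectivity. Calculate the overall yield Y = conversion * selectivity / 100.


Overall yield = conversion (%) * selectivity (%) / 100
Conversion = 71.8%, Selectivity = 82.9%
Y = 71.8 * 82.9 / 100
= 59.5222 %

59.5222 %


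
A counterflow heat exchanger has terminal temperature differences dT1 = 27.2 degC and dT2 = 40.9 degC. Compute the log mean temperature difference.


LMTD = (dT1 - dT2) / ln(dT1/dT2)
= (27.2 - 40.9) / ln(27.2 / 40.9) = -13.7 / -0.407913 = 33.59

33.59 degC


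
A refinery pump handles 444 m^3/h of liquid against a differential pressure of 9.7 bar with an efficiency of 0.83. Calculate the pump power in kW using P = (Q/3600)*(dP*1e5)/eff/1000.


Q = 444 / 3600 = 0.123333 m^3/s
P = 0.123333 * (9.7 * 1e5) / 0.83 / 1000 = 144.1

144.1 kW


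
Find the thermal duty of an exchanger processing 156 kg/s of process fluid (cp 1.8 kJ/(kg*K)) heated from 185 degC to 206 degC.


Q = m_dot * cp * delta_T
delta_T = 206 - 185 = 21 K
Q = 156 * 1.8 * 21
= 280.8 * 21
= 5896.8 kW

5896.8 kW


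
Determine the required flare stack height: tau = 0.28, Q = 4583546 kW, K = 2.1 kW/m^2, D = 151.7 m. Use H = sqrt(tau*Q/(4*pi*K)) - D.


tau*Q/(4*pi*K) = 0.28 * 4583546 / (4 * pi * 2.1) = 48632.9
sqrt(48632.9) = 220.529
H = 220.529 - 151.7 = 68.83

68.83 m


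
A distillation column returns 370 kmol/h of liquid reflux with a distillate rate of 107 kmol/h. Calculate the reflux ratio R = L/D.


Reflux ratio definition: R = L / D (liquid returned / distillate withdrawn)
L = 370 kmol/h, D = 107 kmol/h
R = 370 / 107 = 3.458

3.458


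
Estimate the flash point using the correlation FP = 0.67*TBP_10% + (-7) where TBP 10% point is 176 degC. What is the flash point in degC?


FP = 0.67 * 176 + (-7) = 110.92

110.92 degC


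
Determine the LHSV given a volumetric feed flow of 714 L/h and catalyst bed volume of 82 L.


LHSV = volumetric feed rate / catalyst volume
= 714 L/h / 82 L
= 8.707 h^-1

8.707 h^-1


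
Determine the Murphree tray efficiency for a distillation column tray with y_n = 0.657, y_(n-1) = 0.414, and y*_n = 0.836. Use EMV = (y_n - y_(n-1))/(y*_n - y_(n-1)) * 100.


Murphree vapor efficiency: EMV = (y_n - y_(n-1)) / (y*_n - y_(n-1)) * 100
EMV = (0.657 - 0.414) / (0.836 - 0.414) * 100 = 0.243 / 0.422 * 100 = 57.58

57.58 %


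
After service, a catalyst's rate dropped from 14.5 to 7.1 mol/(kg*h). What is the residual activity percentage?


Activity (%) = (rate_used / rate_fresh) * 100
rate_used = 7.1, rate_fresh = 14.5
= (7.1 / 14.5) * 100
= 0.4897 * 100 = 48.97

48.97 %


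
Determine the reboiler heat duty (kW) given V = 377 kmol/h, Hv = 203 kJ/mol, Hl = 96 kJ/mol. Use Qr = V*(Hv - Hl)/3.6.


Qr = 377 * (203 - 96) / 3.6 = 377 * 107 / 3.6 = 11210

11210 kW


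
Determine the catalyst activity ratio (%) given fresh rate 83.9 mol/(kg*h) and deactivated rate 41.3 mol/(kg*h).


Activity (%) = (rate_used / rate_fresh) * 100
rate_used = 41.3, rate_fresh = 83.9
= (41.3 / 83.9) * 100
= 0.4923 * 100 = 49.23

49.23 %


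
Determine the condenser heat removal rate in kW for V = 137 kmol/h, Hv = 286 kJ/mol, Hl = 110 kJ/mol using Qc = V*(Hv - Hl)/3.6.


Qc = 137 * (286 - 110) / 3.6 = 137 * 176 / 3.6 = 6698

6698 kW


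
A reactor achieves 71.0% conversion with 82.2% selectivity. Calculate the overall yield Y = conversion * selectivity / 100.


Overall yield = conversion (%) * selectivity (%) / 100
Conversion = 71.0%, Selectivity = 82.2%
Y = 71.0 * 82.2 / 100
= 58.362 %

58.362 %


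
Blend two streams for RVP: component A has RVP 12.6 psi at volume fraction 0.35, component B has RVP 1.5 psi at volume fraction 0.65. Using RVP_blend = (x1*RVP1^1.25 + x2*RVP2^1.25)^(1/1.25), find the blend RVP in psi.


Chevron index: RVP_blend = (sum xi*RVPi^1.25)^(1/1.25)
RVP^1.25 terms: 0.35 * 12.6^1.25 + 0.65 * 1.5^1.25 = 9.38768
RVP_blend = 9.38768^(1/1.25) = 5.999

5.999 psi


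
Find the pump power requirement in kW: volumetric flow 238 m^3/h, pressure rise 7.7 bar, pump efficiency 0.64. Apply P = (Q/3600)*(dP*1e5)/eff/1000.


Q = 238 / 3600 = 0.0661111 m^3/s
P = 0.0661111 * (7.7 * 1e5) / 0.64 / 1000 = 79.54

79.54 kW


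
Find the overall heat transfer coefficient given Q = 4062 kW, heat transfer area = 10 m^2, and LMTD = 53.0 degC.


From Q = U*A*LMTD, U = Q / (A * LMTD)
U = 4062 / (10 * 53.0) = 4062 / 530 = 7.664

7.664 kW/(m^2*K)


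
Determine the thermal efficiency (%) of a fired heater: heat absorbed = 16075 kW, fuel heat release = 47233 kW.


Furnace efficiency = Q_absorbed / Q_fuel * 100
= 16075 / 47233 * 100 = 34.03

34.03 %


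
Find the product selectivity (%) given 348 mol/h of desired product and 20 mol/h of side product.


Selectivity = desired / (desired + undesired) * 100
Total products = 348 + 20 = 368 mol/h
S = 348 / 368 * 100
= 0.9457 * 100
= 94.57 %

94.57 %


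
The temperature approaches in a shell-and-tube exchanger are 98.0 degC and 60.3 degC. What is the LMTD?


LMTD = (dT1 - dT2) / ln(dT1/dT2)
= (98.0 - 60.3) / ln(98.0 / 60.3) = 37.7 / 0.485635 = 77.63

77.63 degC


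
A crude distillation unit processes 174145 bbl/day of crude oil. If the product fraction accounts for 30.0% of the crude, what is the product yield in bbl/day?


Crude throughput = 174145 bbl/day
Fraction yield = 30.0%
yield = throughput * fraction / 100
yield = 174145 * 30.0 / 100 = 52243.5

52243.5 bbl/day


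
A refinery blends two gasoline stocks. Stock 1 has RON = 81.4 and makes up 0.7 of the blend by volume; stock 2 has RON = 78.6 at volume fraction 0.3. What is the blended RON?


Linear blending: RON_blend = sum(vi * RONi)
Contribution 1: 0.7 * 81.4 = 56.98
Contribution 2: 0.3 * 78.6 = 23.58
RON_blend = 56.98 + 23.58 = 80.56

80.56


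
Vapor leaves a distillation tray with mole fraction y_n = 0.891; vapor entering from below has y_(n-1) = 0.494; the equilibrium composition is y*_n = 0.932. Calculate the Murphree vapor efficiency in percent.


Murphree vapor efficiency: EMV = (y_n - y_(n-1)) / (y*_n - y_(n-1)) * 100
EMV = (0.891 - 0.494) / (0.932 - 0.494) * 100 = 0.397 / 0.438 * 100 = 90.64

90.64 %


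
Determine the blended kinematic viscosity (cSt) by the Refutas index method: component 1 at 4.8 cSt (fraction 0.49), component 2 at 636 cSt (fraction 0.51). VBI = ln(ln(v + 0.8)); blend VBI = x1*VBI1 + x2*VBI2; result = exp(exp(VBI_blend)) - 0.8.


Refutas method: VBN_i = 14.534*ln(ln(visc_i + 0.8)) + 10.975, blended linearly by mass fraction; since VBN is linear in VBI_i = ln(ln(visc_i + 0.8)) and the fractions sum to 1, blend VBI directly: visc = exp(exp(VBI_blend)) - 0.8
VBI_1 = ln(ln(4.8 + 0.8)) = 0.543931
VBI_2 = ln(ln(636 + 0.8)) = 1.86508
VBI_blend = 0.49 * 0.543931 + 0.51 * 1.86508 = 1.21772
visc_blend = exp(exp(1.21772)) - 0.8 = 28.56

28.56 cSt


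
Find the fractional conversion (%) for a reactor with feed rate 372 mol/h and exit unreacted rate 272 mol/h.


X = (F_in - F_out) / F_in * 100
Moles reacted = 372 - 272 = 100
X = 100 / 372 * 100
= 0.2688 * 100
= 26.88 %

26.88 %


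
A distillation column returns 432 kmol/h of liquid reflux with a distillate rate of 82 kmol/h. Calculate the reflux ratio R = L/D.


Reflux ratio definition: R = L / D (liquid returned / distillate withdrawn)
L = 432 kmol/h, D = 82 kmol/h
R = 432 / 82 = 5.268

5.268


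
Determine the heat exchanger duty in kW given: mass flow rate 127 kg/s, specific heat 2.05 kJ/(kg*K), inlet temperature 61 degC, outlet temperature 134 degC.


Q = m_dot * cp * delta_T
delta_T = 134 - 61 = 73 K
Q = 127 * 2.05 * 73
= 260.35 * 73
= 19005.55 kW

19005.55 kW


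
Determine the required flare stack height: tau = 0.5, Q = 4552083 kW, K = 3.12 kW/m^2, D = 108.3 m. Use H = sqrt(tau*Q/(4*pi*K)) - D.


tau*Q/(4*pi*K) = 0.5 * 4552083 / (4 * pi * 3.12) = 58051.8
sqrt(58051.8) = 240.939
H = 240.939 - 108.3 = 132.6

132.6 m


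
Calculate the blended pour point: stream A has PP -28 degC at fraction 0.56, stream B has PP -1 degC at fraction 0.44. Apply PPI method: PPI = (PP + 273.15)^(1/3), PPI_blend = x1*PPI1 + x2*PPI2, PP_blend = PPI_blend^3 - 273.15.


PPI_1 = (-28 + 273.15)^(1/3) = 6.258601
PPI_2 = (-1 + 273.15)^(1/3) = 6.480414
PPI_blend = 0.56 * 6.258601 + 0.44 * 6.480414 = 6.356199
PP_blend = 6.356199^3 - 273.15 = 256.7985 - 273.15 = -16.35

-16.35 degC


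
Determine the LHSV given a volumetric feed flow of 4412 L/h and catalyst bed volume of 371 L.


LHSV = volumetric feed rate / catalyst volume
= 4412 L/h / 371 L
= 11.89 h^-1

11.89 h^-1


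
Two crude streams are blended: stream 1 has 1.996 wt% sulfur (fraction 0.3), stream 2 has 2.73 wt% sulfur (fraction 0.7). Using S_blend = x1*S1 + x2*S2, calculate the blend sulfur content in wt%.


Linear sulfur blending: S_blend = x1*S1 + x2*S2
Contribution 1: 0.3 * 1.996 = 0.5988 wt%
Contribution 2: 0.7 * 2.73 = 1.911 wt%
S_blend = 0.5988 + 1.911 = 2.5098

2.5098 wt%


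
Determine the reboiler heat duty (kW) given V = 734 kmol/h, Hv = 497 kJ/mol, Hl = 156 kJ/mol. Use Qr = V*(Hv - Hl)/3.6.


Qr = 734 * (497 - 156) / 3.6 = 734 * 341 / 3.6 = 69530

69530 kW


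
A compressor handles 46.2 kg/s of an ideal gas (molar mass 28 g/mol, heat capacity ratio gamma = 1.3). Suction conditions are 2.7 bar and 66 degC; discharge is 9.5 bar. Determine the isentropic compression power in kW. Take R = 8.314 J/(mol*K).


Isentropic work: W = m*(gamma/(gamma-1))*(R*T1/MW)*((P2/P1)^((gamma-1)/gamma) - 1)
T1 = 66 + 273.15 = 339.15 K
Pressure ratio = 9.5 / 2.7 = 3.51852
Exponent = (1.3 - 1)/1.3 = 0.230769
(P2/P1)^exp - 1 = 3.51852^0.230769 - 1 = 0.336851
W = 46.2 * 1.3 / 0.3 * 8.314 * 339.15 / 28 * 0.336851 = 6791

6791 kW


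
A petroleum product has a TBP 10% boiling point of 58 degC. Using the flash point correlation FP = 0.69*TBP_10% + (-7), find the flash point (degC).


FP = 0.69 * 58 + (-7) = 33.02

33.02 degC


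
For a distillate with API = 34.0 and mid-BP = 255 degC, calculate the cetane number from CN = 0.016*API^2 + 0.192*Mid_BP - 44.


CN = 0.016 * 34.0^2 + 0.192 * 255 - 44
CN = 18.496 + 48.96 - 44 = 23.456

23.456


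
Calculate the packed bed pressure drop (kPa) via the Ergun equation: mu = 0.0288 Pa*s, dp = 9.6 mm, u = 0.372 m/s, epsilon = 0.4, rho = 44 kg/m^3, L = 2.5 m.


dp = 9.6 mm = 0.0096 m
Viscous term = 150*0.0288*0.372*(1-0.4)^2 / (0.0096^2*0.4^3) = 98085.9
Inertial term = 1.75*44*0.372^2*(1-0.4) / (0.0096*0.4^3) = 10405.8
dP/L = 98085.9 + 10405.8 = 108492 Pa/m
dP = 108492 * 2.5 / 1000 = 271.2 kPa

271.2 kPa


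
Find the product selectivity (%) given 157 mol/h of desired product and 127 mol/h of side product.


Selectivity = desired / (desired + undesired) * 100
Total products = 157 + 127 = 284 mol/h
S = 157 / 284 * 100
= 0.5528 * 100
= 55.28 %

55.28 %


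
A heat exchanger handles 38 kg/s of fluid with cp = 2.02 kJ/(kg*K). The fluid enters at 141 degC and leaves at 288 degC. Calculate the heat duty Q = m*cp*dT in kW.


Q = m_dot * cp * delta_T
delta_T = 288 - 141 = 147 K
Q = 38 * 2.02 * 147
= 76.76 * 147
= 11283.72 kW

11283.72 kW


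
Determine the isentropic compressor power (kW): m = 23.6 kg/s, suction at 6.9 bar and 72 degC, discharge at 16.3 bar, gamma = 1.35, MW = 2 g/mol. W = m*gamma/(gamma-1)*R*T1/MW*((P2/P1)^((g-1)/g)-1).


Isentropic work: W = m*(gamma/(gamma-1))*(R*T1/MW)*((P2/P1)^((gamma-1)/gamma) - 1)
T1 = 72 + 273.15 = 345.15 K
Pressure ratio = 16.3 / 6.9 = 2.36232
Exponent = (1.35 - 1)/1.35 = 0.259259
(P2/P1)^exp - 1 = 2.36232^0.259259 - 1 = 0.249659
W = 23.6 * 1.35 / 0.35 * 8.314 * 345.15 / 2 * 0.249659 = 32610

32610 kW


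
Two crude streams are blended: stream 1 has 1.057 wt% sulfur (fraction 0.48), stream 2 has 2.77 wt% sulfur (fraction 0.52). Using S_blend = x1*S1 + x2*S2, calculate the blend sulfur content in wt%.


Linear sulfur blending: S_blend = x1*S1 + x2*S2
Contribution 1: 0.48 * 1.057 = 0.50736 wt%
Contribution 2: 0.52 * 2.77 = 1.4404 wt%
S_blend = 0.50736 + 1.4404 = 1.94776

1.94776 wt%


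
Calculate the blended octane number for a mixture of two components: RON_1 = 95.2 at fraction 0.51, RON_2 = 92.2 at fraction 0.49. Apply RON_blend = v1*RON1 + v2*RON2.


Linear blending: RON_blend = sum(vi * RONi)
Contribution 1: 0.51 * 95.2 = 48.552
Contribution 2: 0.49 * 92.2 = 45.178
RON_blend = 48.552 + 45.178 = 93.73

93.73


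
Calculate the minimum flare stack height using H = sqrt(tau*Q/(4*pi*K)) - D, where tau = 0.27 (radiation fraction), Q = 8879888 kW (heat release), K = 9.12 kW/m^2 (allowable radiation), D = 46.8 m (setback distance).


tau*Q/(4*pi*K) = 0.27 * 8879888 / (4 * pi * 9.12) = 20920.2
sqrt(20920.2) = 144.638
H = 144.638 - 46.8 = 97.84

97.84 m


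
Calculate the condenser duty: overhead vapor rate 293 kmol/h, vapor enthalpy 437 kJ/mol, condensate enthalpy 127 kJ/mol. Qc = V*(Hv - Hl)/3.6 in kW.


Qc = 293 * (437 - 127) / 3.6 = 293 * 310 / 3.6 = 25230

25230 kW


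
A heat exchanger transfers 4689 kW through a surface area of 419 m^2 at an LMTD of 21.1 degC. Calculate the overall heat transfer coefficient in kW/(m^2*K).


From Q = U*A*LMTD, U = Q / (A * LMTD)
U = 4689 / (419 * 21.1) = 4689 / 8840.9 = 0.5304

0.5304 kW/(m^2*K)


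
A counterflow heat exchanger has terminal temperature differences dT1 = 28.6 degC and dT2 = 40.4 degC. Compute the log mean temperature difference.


LMTD = (dT1 - dT2) / ln(dT1/dT2)
= (28.6 - 40.4) / ln(28.6 / 40.4) = -11.8 / -0.345423 = 34.16

34.16 degC


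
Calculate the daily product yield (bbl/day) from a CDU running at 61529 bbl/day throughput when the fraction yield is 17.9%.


Crude throughput = 61529 bbl/day
Fraction yield = 17.9%
yield = throughput * fraction / 100
yield = 61529 * 17.9 / 100 = 11013.691

11013.691 bbl/day


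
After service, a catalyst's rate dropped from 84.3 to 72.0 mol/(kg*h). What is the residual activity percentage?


Activity (%) = (rate_used / rate_fresh) * 100
rate_used = 72.0, rate_fresh = 84.3
= (72.0 / 84.3) * 100
= 0.8541 * 100 = 85.41

85.41 %


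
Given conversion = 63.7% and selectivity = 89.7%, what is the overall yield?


Overall yield = conversion (%) * selectivity (%) / 100
Conversion = 63.7%, Selectivity = 89.7%
Y = 63.7 * 89.7 / 100
= 57.1389 %

57.1389 %


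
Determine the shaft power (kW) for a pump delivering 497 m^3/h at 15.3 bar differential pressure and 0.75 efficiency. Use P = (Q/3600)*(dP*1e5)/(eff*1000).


Q = 497 / 3600 = 0.138056 m^3/s
P = 0.138056 * (15.3 * 1e5) / 0.75 / 1000 = 281.6

281.6 kW


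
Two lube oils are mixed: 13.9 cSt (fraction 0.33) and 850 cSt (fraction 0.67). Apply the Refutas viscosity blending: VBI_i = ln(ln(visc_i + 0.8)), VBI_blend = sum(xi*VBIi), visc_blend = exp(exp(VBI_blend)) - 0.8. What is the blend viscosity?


Refutas method: VBN_i = 14.534*ln(ln(visc_i + 0.8)) + 10.975, blended linearly by mass fraction; since VBN is linear in VBI_i = ln(ln(visc_i + 0.8)) and the fractions sum to 1, blend VBI directly: visc = exp(exp(VBI_blend)) - 0.8
VBI_1 = ln(ln(13.9 + 0.8)) = 0.988741
VBI_2 = ln(ln(850 + 0.8)) = 1.90898
VBI_blend = 0.33 * 0.988741 + 0.67 * 1.90898 = 1.6053
visc_blend = exp(exp(1.6053)) - 0.8 = 144.6

144.6 cSt


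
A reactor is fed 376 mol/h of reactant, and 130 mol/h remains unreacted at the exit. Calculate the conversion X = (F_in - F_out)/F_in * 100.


X = (F_in - F_out) / F_in * 100
Moles reacted = 376 - 130 = 246
X = 246 / 376 * 100
= 0.6543 * 100
= 65.43 %

65.43 %


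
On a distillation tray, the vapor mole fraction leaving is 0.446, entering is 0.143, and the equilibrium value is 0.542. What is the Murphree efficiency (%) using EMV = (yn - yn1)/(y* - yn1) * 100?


Murphree vapor efficiency: EMV = (y_n - y_(n-1)) / (y*_n - y_(n-1)) * 100
EMV = (0.446 - 0.143) / (0.542 - 0.143) * 100 = 0.303 / 0.399 * 100 = 75.94

75.94 %


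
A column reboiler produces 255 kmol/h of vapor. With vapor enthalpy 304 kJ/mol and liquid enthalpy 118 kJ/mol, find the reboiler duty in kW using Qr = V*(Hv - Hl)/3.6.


Qr = 255 * (304 - 118) / 3.6 = 255 * 186 / 3.6 = 13180

13180 kW


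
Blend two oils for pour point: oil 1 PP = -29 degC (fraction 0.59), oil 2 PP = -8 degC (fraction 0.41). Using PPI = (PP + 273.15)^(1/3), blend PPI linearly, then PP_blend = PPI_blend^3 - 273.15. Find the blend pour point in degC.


PPI_1 = (-29 + 273.15)^(1/3) = 6.25008
PPI_2 = (-8 + 273.15)^(1/3) = 6.42437
PPI_blend = 0.59 * 6.25008 + 0.41 * 6.42437 = 6.321539
PP_blend = 6.321539^3 - 273.15 = 252.6204 - 273.15 = -20.53

-20.53 degC


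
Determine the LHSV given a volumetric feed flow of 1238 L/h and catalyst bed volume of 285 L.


LHSV = volumetric feed rate / catalyst volume
= 1238 L/h / 285 L
= 4.344 h^-1

4.344 h^-1


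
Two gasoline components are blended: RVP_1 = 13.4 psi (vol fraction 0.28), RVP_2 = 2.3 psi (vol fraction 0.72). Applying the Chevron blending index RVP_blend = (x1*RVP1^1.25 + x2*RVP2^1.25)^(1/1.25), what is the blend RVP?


Chevron index: RVP_blend = (sum xi*RVPi^1.25)^(1/1.25)
RVP^1.25 terms: 0.28 * 13.4^1.25 + 0.72 * 2.3^1.25 = 9.21794
RVP_blend = 9.21794^(1/1.25) = 5.912

5.912 psi


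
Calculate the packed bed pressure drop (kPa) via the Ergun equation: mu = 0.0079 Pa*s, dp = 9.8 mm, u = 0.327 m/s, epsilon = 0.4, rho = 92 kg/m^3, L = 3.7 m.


dp = 9.8 mm = 0.0098 m
Viscous term = 150*0.0079*0.327*(1-0.4)^2 / (0.0098^2*0.4^3) = 22695.3
Inertial term = 1.75*92*0.327^2*(1-0.4) / (0.0098*0.4^3) = 16469
dP/L = 22695.3 + 16469 = 39164.3 Pa/m
dP = 39164.3 * 3.7 / 1000 = 144.9 kPa

144.9 kPa


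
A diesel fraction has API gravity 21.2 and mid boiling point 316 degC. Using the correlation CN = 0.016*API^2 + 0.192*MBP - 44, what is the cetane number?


CN = 0.016 * 21.2^2 + 0.192 * 316 - 44
CN = 7.19104 + 60.672 - 44 = 23.86304

23.86304


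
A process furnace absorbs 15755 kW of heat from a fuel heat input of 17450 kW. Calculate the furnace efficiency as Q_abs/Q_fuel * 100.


Furnace efficiency = Q_absorbed / Q_fuel * 100
= 15755 / 17450 * 100 = 90.29

90.29 %


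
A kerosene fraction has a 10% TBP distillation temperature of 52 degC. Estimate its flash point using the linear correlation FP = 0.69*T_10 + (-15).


FP = 0.69 * 52 + (-15) = 20.88

20.88 degC


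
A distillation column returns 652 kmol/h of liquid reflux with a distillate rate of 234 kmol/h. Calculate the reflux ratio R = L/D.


Reflux ratio definition: R = L / D (liquid returned / distillate withdrawn)
L = 652 kmol/h, D = 234 kmol/h
R = 652 / 234 = 2.786

2.786


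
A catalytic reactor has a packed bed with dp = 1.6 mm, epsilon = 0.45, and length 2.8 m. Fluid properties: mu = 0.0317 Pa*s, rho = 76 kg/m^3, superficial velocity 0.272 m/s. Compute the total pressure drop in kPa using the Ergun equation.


dp = 1.6 mm = 0.0016 m
Viscous term = 150*0.0317*0.272*(1-0.45)^2 / (0.0016^2*0.45^3) = 1677130
Inertial term = 1.75*76*0.272^2*(1-0.45) / (0.0016*0.45^3) = 37118.9
dP/L = 1677130 + 37118.9 = 1714250 Pa/m
dP = 1714250 * 2.8 / 1000 = 4800 kPa

4800 kPa


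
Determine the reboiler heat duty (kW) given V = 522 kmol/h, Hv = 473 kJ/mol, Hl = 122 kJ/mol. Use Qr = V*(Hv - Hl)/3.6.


Qr = 522 * (473 - 122) / 3.6 = 522 * 351 / 3.6 = 50900

50900 kW


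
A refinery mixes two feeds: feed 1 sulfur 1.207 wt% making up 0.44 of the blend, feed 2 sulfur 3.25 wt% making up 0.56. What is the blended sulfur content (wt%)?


Linear sulfur blending: S_blend = x1*S1 + x2*S2
Contribution 1: 0.44 * 1.207 = 0.53108 wt%
Contribution 2: 0.56 * 3.25 = 1.82 wt%
S_blend = 0.53108 + 1.82 = 2.35108

2.35108 wt%


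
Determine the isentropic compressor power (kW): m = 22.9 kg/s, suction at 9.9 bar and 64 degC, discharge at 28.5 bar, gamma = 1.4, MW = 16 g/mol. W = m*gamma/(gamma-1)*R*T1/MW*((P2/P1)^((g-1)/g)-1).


Isentropic work: W = m*(gamma/(gamma-1))*(R*T1/MW)*((P2/P1)^((gamma-1)/gamma) - 1)
T1 = 64 + 273.15 = 337.15 K
Pressure ratio = 28.5 / 9.9 = 2.87879
Exponent = (1.4 - 1)/1.4 = 0.285714
(P2/P1)^exp - 1 = 2.87879^0.285714 - 1 = 0.352704
W = 22.9 * 1.4 / 0.4 * 8.314 * 337.15 / 16 * 0.352704 = 4953

4953 kW


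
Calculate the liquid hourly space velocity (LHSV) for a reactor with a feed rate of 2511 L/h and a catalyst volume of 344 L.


LHSV = volumetric feed rate / catalyst volume
= 2511 L/h / 344 L
= 7.299 h^-1

7.299 h^-1


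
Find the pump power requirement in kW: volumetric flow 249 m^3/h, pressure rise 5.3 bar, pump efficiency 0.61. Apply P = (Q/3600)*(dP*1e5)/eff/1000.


Q = 249 / 3600 = 0.0691667 m^3/s
P = 0.0691667 * (5.3 * 1e5) / 0.61 / 1000 = 60.10

60.10 kW


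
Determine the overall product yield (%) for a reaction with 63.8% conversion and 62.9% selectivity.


Overall yield = conversion (%) * selectivity (%) / 100
Conversion = 63.8%, Selectivity = 62.9%
Y = 63.8 * 62.9 / 100
= 40.1302 %

40.1302 %
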